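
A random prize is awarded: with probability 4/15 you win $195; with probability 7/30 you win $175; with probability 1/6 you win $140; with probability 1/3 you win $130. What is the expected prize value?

E[payout] = 195·4/15 + 175·7/30 + 140·1/6 + 130·1/3
 = 52 + 245/6 + 70/3 + 130/3
 = 319/2

159.5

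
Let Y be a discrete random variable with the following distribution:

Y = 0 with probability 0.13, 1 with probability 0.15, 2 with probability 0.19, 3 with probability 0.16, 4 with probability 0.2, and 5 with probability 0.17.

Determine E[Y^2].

9.8

E[Y^2] = Σ y^2·P(Y=y)
 = 0·0.13 + 1·0.15 + 4·0.19 + 9·0.16 + 16·0.2 + 25·0.17
 = 0 + 0.15 + 0.76 + 1.44 + 3.2 + 4.25
 = 9.8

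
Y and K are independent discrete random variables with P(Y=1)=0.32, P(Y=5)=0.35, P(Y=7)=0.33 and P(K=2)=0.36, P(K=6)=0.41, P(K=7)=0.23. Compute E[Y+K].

9.17

E[Y+K] = Σ_y Σ_k (y+k) · P(Y=y)P(K=k)
 = 3·0.1152 + 7·0.1312 + 8·0.0736 + 7·0.126 + 11·0.1435 + 12·0.0805 + 9·0.1188 + 13·0.1353 + 14·0.0759
 = 0.3456 + 0.9184 + 0.5888 + 0.882 + 1.5785 + 0.966 + 1.0692 + 1.7589 + 1.0626
 = 9.17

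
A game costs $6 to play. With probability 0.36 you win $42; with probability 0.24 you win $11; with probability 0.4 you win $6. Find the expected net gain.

E[payout] = 42·0.36 + 11·0.24 + 6·0.4
 = 15.12 + 2.64 + 2.4
 = 20.16
Net = 20.16 - 6 = 14.16

14.16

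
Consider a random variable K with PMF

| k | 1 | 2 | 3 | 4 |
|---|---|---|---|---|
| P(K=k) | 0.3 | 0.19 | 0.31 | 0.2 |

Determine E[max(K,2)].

2.71

E[max(K,2)] = Σ max(k,2)·P(K=k)
 = 2·0.3 + 2·0.19 + 3·0.31 + 4·0.2
 = 0.6 + 0.38 + 0.93 + 0.8
 = 2.71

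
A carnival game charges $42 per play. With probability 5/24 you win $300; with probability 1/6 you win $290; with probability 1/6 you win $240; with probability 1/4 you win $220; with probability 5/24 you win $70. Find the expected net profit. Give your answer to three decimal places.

E[payout] = 300·5/24 + 290·1/6 + 240·1/6 + 220·1/4 + 70·5/24
 = 125/2 + 145/3 + 40 + 55 + 175/12
 = 2645/12
Net = 2645/12 - 42 = 2141/12

178.417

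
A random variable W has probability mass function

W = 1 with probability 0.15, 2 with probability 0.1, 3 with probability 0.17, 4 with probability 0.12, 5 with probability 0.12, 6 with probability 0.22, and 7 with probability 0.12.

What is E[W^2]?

E[W^2] = Σ w^2·P(W=w)
 = 1·0.15 + 4·0.1 + 9·0.17 + 16·0.12 + 25·0.12 + 36·0.22 + 49·0.12
 = 0.15 + 0.4 + 1.53 + 1.92 + 3 + 7.92 + 5.88
 = 20.8

20.8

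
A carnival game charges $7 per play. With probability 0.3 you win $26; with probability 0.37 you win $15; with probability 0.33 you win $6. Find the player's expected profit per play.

8.33

E[payout] = 26·0.3 + 15·0.37 + 6·0.33
 = 7.8 + 5.55 + 1.98
 = 15.33
Net = 15.33 - 7 = 8.33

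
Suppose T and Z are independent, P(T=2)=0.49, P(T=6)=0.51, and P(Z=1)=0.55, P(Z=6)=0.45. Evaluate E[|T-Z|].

2.554

E[|T-Z|] = Σ_t Σ_z |t-z| · P(T=t)P(Z=z)
 = 1·0.2695 + 4·0.2205 + 5·0.2805 + 0·0.2295
 = 0.2695 + 0.882 + 1.4025 + 0
 = 2.554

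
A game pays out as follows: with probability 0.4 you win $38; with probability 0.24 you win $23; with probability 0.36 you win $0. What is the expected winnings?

E[payout] = 38·0.4 + 23·0.24 + 0·0.36
 = 15.2 + 5.52 + 0
 = 20.72

20.72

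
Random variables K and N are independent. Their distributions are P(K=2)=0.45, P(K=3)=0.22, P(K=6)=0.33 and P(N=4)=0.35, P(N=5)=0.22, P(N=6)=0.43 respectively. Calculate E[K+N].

E[K+N] = Σ_k Σ_n (k+n) · P(K=k)P(N=n)
 = 6·0.1575 + 7·0.099 + 8·0.1935 + 7·0.077 + 8·0.0484 + 9·0.0946 + 10·0.1155 + 11·0.0726 + 12·0.1419
 = 0.945 + 0.693 + 1.548 + 0.539 + 0.3872 + 0.8514 + 1.155 + 0.7986 + 1.7028
 = 8.62

8.62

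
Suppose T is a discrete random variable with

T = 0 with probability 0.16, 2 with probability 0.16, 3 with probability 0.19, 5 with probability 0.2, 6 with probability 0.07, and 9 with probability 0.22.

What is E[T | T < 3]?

P(T < 3) = 0.16 + 0.16 = 0.32.
E[T | T < 3] = [0·0.16 + 2·0.16] / 0.32
 = 0.32 / 0.32
 = 1

1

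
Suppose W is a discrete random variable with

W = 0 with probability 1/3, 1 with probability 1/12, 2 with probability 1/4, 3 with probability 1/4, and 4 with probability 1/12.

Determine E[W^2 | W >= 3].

10.75

P(W >= 3) = 1/4 + 1/12 = 1/3.
E[W^2 | W >= 3] = [9·1/4 + 16·1/12] / (1/3)
 = 43/12 / (1/3)
 = 43/4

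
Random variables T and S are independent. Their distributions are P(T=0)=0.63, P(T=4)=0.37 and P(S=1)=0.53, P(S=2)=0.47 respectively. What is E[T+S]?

E[T+S] = Σ_t Σ_s (t+s) · P(T=t)P(S=s)
 = 1·0.3339 + 2·0.2961 + 5·0.1961 + 6·0.1739
 = 0.3339 + 0.5922 + 0.9805 + 1.0434
 = 2.95

2.95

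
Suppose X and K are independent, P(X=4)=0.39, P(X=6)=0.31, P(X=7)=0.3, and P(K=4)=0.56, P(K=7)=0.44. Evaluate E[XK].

29.3664

E[XK] = Σ_x Σ_k xk · P(X=x)P(K=k)
 = 16·0.2184 + 28·0.1716 + 24·0.1736 + 42·0.1364 + 28·0.168 + 49·0.132
 = 3.4944 + 4.8048 + 4.1664 + 5.7288 + 4.704 + 6.468
 = 29.3664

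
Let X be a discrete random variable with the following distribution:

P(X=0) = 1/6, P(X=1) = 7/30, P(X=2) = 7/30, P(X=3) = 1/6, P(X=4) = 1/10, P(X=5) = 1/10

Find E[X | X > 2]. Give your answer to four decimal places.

3.8182

P(X > 2) = 1/6 + 1/10 + 1/10 = 11/30.
E[X | X > 2] = [3·1/6 + 4·1/10 + 5·1/10] / (11/30)
 = 7/5 / (11/30)
 = 42/11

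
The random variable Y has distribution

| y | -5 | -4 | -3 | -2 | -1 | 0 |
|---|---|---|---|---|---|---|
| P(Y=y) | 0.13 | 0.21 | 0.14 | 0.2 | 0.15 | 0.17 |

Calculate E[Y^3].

-35.22

E[Y^3] = Σ y^3·P(Y=y)
 = (-125)·0.13 + (-64)·0.21 + (-27)·0.14 + (-8)·0.2 + (-1)·0.15 + 0·0.17
 = (-16.25) + (-13.44) + (-3.78) + (-1.6) + (-0.15) + 0
 = -35.22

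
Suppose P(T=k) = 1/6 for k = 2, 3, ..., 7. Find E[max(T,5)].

E[max(T,5)] = Σ max(t,5)·P(T=t)
 = 5·1/6 + 5·1/6 + 5·1/6 + 5·1/6 + 6·1/6 + 7·1/6
 = 5/6 + 5/6 + 5/6 + 5/6 + 1 + 7/6
 = 11/2

5.5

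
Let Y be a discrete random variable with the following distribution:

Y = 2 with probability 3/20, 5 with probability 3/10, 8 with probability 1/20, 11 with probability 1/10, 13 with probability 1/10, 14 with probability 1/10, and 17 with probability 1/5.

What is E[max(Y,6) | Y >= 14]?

16

P(Y >= 14) = 1/10 + 1/5 = 3/10.
E[max(Y,6) | Y >= 14] = [14·1/10 + 17·1/5] / (3/10)
 = 24/5 / (3/10)
 = 16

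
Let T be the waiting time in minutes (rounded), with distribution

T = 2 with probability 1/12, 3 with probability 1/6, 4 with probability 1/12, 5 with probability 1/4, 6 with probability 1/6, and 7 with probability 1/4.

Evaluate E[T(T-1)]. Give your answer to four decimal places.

E[T(T-1)] = Σ t(t-1)·P(T=t)
 = 2·1/12 + 6·1/6 + 12·1/12 + 20·1/4 + 30·1/6 + 42·1/4
 = 1/6 + 1 + 1 + 5 + 5 + 21/2
 = 68/3

22.6667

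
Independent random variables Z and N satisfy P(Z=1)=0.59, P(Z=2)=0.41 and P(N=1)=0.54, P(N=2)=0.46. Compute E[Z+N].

E[Z+N] = Σ_z Σ_n (z+n) · P(Z=z)P(N=n)
 = 2·0.3186 + 3·0.2714 + 3·0.2214 + 4·0.1886
 = 0.6372 + 0.8142 + 0.6642 + 0.7544
 = 2.87

2.87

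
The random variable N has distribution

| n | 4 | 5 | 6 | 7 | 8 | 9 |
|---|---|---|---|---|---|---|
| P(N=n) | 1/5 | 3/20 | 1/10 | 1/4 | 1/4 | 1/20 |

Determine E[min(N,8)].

E[min(N,8)] = Σ min(n,8)·P(N=n)
 = 4·1/5 + 5·3/20 + 6·1/10 + 7·1/4 + 8·1/4 + 8·1/20
 = 4/5 + 3/4 + 3/5 + 7/4 + 2 + 2/5
 = 63/10

6.3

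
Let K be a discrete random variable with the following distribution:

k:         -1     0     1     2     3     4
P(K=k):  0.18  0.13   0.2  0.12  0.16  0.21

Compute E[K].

E[K] = Σ k·P(K=k)
 = (-1)·0.18 + 0·0.13 + 1·0.2 + 2·0.12 + 3·0.16 + 4·0.21
 = (-0.18) + 0 + 0.2 + 0.24 + 0.48 + 0.84
 = 1.58

1.58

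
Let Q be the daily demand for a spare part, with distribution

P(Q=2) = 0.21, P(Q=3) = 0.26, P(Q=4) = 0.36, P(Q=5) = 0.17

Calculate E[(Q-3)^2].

1.25

E[(Q-3)^2] = Σ (q-3)^2·P(Q=q)
 = 1·0.21 + 0·0.26 + 1·0.36 + 4·0.17
 = 0.21 + 0 + 0.36 + 0.68
 = 1.25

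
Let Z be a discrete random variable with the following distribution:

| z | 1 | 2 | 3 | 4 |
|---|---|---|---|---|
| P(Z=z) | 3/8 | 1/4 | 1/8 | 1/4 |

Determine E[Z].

E[Z] = Σ z·P(Z=z)
 = 1·3/8 + 2·1/4 + 3·1/8 + 4·1/4
 = 3/8 + 1/2 + 3/8 + 1
 = 9/4

2.25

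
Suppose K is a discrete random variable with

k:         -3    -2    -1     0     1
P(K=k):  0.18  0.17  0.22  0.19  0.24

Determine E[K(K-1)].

3.62

E[K(K-1)] = Σ k(k-1)·P(K=k)
 = 12·0.18 + 6·0.17 + 2·0.22 + 0·0.19 + 0·0.24
 = 2.16 + 1.02 + 0.44 + 0 + 0
 = 3.62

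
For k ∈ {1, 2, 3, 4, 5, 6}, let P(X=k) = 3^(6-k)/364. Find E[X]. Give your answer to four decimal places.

E[X] = Σ x·P(X=x)
 = 1·243/364 + 2·81/364 + 3·27/364 + 4·9/364 + 5·3/364 + 6·1/364
 = 243/364 + 81/182 + 81/364 + 9/91 + 15/364 + 3/182
 = 543/364

1.4918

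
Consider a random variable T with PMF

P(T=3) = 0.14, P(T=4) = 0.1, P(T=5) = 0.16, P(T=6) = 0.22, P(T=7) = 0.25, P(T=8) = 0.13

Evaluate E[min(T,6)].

5.22

E[min(T,6)] = Σ min(t,6)·P(T=t)
 = 3·0.14 + 4·0.1 + 5·0.16 + 6·0.22 + 6·0.25 + 6·0.13
 = 0.42 + 0.4 + 0.8 + 1.32 + 1.5 + 0.78
 = 5.22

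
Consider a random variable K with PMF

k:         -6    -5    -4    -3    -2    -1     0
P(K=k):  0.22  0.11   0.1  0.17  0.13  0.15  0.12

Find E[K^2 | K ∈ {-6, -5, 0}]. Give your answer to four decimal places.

23.7111

P(K ∈ {-6, -5, 0}) = 0.22 + 0.11 + 0.12 = 0.45.
E[K^2 | K ∈ {-6, -5, 0}] = [36·0.22 + 25·0.11 + 0·0.12] / 0.45
 = 10.67 / 0.45
 = 1067/45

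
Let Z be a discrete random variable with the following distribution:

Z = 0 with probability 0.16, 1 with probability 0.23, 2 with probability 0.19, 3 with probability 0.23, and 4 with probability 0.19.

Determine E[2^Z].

E[2^Z] = Σ 2^z·P(Z=z)
 = 1·0.16 + 2·0.23 + 4·0.19 + 8·0.23 + 16·0.19
 = 0.16 + 0.46 + 0.76 + 1.84 + 3.04
 = 6.26

6.26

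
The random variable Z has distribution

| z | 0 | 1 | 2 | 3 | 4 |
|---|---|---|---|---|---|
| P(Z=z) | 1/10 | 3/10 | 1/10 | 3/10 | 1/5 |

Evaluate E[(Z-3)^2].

E[(Z-3)^2] = Σ (z-3)^2·P(Z=z)
 = 9·1/10 + 4·3/10 + 1·1/10 + 0·3/10 + 1·1/5
 = 9/10 + 6/5 + 1/10 + 0 + 1/5
 = 12/5

2.4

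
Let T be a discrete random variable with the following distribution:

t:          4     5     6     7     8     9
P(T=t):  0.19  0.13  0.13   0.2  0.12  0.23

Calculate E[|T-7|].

E[|T-7|] = Σ |t-7|·P(T=t)
 = 3·0.19 + 2·0.13 + 1·0.13 + 0·0.2 + 1·0.12 + 2·0.23
 = 0.57 + 0.26 + 0.13 + 0 + 0.12 + 0.46
 = 1.54

1.54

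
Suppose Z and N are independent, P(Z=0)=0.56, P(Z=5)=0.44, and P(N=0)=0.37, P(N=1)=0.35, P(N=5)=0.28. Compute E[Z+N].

E[Z+N] = Σ_z Σ_n (z+n) · P(Z=z)P(N=n)
 = 0·0.2072 + 1·0.196 + 5·0.1568 + 5·0.1628 + 6·0.154 + 10·0.1232
 = 0 + 0.196 + 0.784 + 0.814 + 0.924 + 1.232
 = 3.95

3.95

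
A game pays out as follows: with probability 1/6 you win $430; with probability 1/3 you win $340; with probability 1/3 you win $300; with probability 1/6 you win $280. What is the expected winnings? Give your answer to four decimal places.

331.6667

E[payout] = 430·1/6 + 340·1/3 + 300·1/3 + 280·1/6
 = 215/3 + 340/3 + 100 + 140/3
 = 995/3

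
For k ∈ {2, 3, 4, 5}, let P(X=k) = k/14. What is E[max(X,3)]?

4

E[max(X,3)] = Σ max(x,3)·P(X=x)
 = 3·1/7 + 3·3/14 + 4·2/7 + 5·5/14
 = 3/7 + 9/14 + 8/7 + 25/14
 = 4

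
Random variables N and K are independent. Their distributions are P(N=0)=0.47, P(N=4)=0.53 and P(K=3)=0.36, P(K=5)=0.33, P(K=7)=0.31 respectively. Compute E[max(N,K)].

5.0908

E[max(N,K)] = Σ_n Σ_k max(n,k) · P(N=n)P(K=k)
 = 3·0.1692 + 5·0.1551 + 7·0.1457 + 4·0.1908 + 5·0.1749 + 7·0.1643
 = 0.5076 + 0.7755 + 1.0199 + 0.7632 + 0.8745 + 1.1501
 = 5.0908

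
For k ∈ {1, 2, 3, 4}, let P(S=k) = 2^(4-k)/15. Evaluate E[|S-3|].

E[|S-3|] = Σ |s-3|·P(S=s)
 = 2·8/15 + 1·4/15 + 0·2/15 + 1·1/15
 = 16/15 + 4/15 + 0 + 1/15
 = 7/5

1.4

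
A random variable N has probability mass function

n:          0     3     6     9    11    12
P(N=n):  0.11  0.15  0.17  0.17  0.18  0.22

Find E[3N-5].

E[3N-5] = Σ (3n-5)·P(N=n)
 = (-5)·0.11 + 4·0.15 + 13·0.17 + 22·0.17 + 28·0.18 + 31·0.22
 = (-0.55) + 0.6 + 2.21 + 3.74 + 5.04 + 6.82
 = 17.86

17.86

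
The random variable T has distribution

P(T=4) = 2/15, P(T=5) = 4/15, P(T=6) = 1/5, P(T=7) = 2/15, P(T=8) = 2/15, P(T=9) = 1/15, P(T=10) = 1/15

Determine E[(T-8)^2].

5.8

E[(T-8)^2] = Σ (t-8)^2·P(T=t)
 = 16·2/15 + 9·4/15 + 4·1/5 + 1·2/15 + 0·2/15 + 1·1/15 + 4·1/15
 = 32/15 + 12/5 + 4/5 + 2/15 + 0 + 1/15 + 4/15
 = 29/5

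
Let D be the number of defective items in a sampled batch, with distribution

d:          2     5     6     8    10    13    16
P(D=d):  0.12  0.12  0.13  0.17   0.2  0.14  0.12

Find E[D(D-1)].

84.7

E[D(D-1)] = Σ d(d-1)·P(D=d)
 = 2·0.12 + 20·0.12 + 30·0.13 + 56·0.17 + 90·0.2 + 156·0.14 + 240·0.12
 = 0.24 + 2.4 + 3.9 + 9.52 + 18 + 21.84 + 28.8
 = 84.7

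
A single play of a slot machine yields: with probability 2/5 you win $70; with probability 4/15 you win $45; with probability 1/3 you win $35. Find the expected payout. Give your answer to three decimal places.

51.667

E[payout] = 70·2/5 + 45·4/15 + 35·1/3
 = 28 + 12 + 35/3
 = 155/3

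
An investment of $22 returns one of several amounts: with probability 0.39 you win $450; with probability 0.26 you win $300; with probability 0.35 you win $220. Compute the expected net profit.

E[payout] = 450·0.39 + 300·0.26 + 220·0.35
 = 175.5 + 78 + 77
 = 330.5
Net = 330.5 - 22 = 308.5

308.5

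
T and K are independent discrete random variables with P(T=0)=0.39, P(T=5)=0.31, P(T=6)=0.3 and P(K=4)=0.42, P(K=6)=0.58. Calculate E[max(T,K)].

5.5422

E[max(T,K)] = Σ_t Σ_k max(t,k) · P(T=t)P(K=k)
 = 4·0.1638 + 6·0.2262 + 5·0.1302 + 6·0.1798 + 6·0.126 + 6·0.174
 = 0.6552 + 1.3572 + 0.651 + 1.0788 + 0.756 + 1.044
 = 5.5422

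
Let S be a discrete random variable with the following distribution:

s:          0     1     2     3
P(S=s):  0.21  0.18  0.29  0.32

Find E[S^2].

4.22

E[S^2] = Σ s^2·P(S=s)
 = 0·0.21 + 1·0.18 + 4·0.29 + 9·0.32
 = 0 + 0.18 + 1.16 + 2.88
 = 4.22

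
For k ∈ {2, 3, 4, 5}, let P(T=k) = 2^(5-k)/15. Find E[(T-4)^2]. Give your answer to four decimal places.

E[(T-4)^2] = Σ (t-4)^2·P(T=t)
 = 4·8/15 + 1·4/15 + 0·2/15 + 1·1/15
 = 32/15 + 4/15 + 0 + 1/15
 = 37/15

2.4667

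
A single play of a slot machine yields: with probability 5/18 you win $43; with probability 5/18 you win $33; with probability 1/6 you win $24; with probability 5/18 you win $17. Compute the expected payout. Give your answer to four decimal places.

29.8333

E[payout] = 43·5/18 + 33·5/18 + 24·1/6 + 17·5/18
 = 215/18 + 55/6 + 4 + 85/18
 = 179/6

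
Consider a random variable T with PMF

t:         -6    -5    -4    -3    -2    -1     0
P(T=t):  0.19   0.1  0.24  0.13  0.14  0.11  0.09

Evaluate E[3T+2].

-8.14

E[3T+2] = Σ (3t+2)·P(T=t)
 = (-16)·0.19 + (-13)·0.1 + (-10)·0.24 + (-7)·0.13 + (-4)·0.14 + (-1)·0.11 + 2·0.09
 = (-3.04) + (-1.3) + (-2.4) + (-0.91) + (-0.56) + (-0.11) + 0.18
 = -8.14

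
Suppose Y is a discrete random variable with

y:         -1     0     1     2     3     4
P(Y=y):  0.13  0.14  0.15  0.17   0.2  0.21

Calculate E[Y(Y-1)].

4.32

E[Y(Y-1)] = Σ y(y-1)·P(Y=y)
 = 2·0.13 + 0·0.14 + 0·0.15 + 2·0.17 + 6·0.2 + 12·0.21
 = 0.26 + 0 + 0 + 0.34 + 1.2 + 2.52
 = 4.32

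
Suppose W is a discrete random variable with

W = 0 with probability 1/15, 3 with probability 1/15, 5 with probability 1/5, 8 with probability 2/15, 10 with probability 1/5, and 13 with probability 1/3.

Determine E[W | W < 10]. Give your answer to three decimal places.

P(W < 10) = 1/15 + 1/15 + 1/5 + 2/15 = 7/15.
E[W | W < 10] = [0·1/15 + 3·1/15 + 5·1/5 + 8·2/15] / (7/15)
 = 34/15 / (7/15)
 = 34/7

4.857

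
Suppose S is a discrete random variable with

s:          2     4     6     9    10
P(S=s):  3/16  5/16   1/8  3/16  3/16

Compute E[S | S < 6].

P(S < 6) = 3/16 + 5/16 = 1/2.
E[S | S < 6] = [2·3/16 + 4·5/16] / (1/2)
 = 13/8 / (1/2)
 = 13/4

3.25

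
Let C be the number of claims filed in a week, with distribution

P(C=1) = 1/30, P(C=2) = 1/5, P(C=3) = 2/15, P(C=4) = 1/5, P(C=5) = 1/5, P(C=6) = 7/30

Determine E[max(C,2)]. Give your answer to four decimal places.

4.0667

E[max(C,2)] = Σ max(c,2)·P(C=c)
 = 2·1/30 + 2·1/5 + 3·2/15 + 4·1/5 + 5·1/5 + 6·7/30
 = 1/15 + 2/5 + 2/5 + 4/5 + 1 + 7/5
 = 61/15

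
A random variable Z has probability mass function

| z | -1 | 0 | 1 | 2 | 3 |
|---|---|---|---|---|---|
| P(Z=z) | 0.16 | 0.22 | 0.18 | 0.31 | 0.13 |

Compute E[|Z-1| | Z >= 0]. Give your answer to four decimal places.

P(Z >= 0) = 0.22 + 0.18 + 0.31 + 0.13 = 0.84.
E[|Z-1| | Z >= 0] = [1·0.22 + 0·0.18 + 1·0.31 + 2·0.13] / 0.84
 = 0.79 / 0.84
 = 79/84

0.9405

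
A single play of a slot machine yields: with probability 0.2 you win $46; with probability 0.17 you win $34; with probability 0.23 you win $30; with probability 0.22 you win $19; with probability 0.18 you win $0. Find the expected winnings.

E[payout] = 46·0.2 + 34·0.17 + 30·0.23 + 19·0.22 + 0·0.18
 = 9.2 + 5.78 + 6.9 + 4.18 + 0
 = 26.06

26.06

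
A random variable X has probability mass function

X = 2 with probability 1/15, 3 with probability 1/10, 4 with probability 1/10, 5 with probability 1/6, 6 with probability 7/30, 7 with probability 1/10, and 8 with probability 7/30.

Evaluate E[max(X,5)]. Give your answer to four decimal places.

E[max(X,5)] = Σ max(x,5)·P(X=x)
 = 5·1/15 + 5·1/10 + 5·1/10 + 5·1/6 + 6·7/30 + 7·1/10 + 8·7/30
 = 1/3 + 1/2 + 1/2 + 5/6 + 7/5 + 7/10 + 28/15
 = 92/15

6.1333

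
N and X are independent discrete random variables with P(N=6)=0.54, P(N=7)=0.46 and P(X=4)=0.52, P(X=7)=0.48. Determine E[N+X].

11.9

E[N+X] = Σ_n Σ_x (n+x) · P(N=n)P(X=x)
 = 10·0.2808 + 13·0.2592 + 11·0.2392 + 14·0.2208
 = 2.808 + 3.3696 + 2.6312 + 3.0912
 = 11.9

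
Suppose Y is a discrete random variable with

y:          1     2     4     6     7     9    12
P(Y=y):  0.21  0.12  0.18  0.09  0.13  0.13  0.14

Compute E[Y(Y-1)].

E[Y(Y-1)] = Σ y(y-1)·P(Y=y)
 = 0·0.21 + 2·0.12 + 12·0.18 + 30·0.09 + 42·0.13 + 72·0.13 + 132·0.14
 = 0 + 0.24 + 2.16 + 2.7 + 5.46 + 9.36 + 18.48
 = 38.4

38.4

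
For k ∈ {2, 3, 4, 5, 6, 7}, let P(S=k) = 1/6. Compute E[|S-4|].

E[|S-4|] = Σ |s-4|·P(S=s)
 = 2·1/6 + 1·1/6 + 0·1/6 + 1·1/6 + 2·1/6 + 3·1/6
 = 1/3 + 1/6 + 0 + 1/6 + 1/3 + 1/2
 = 3/2

1.5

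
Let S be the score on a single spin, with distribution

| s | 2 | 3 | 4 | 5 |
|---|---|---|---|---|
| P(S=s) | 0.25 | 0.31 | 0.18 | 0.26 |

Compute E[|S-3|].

0.95

E[|S-3|] = Σ |s-3|·P(S=s)
 = 1·0.25 + 0·0.31 + 1·0.18 + 2·0.26
 = 0.25 + 0 + 0.18 + 0.52
 = 0.95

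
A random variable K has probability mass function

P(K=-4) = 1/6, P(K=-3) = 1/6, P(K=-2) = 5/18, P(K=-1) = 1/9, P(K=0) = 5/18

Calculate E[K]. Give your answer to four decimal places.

-1.8333

E[K] = Σ k·P(K=k)
 = (-4)·1/6 + (-3)·1/6 + (-2)·5/18 + (-1)·1/9 + 0·5/18
 = (-2/3) + (-1/2) + (-5/9) + (-1/9) + 0
 = -11/6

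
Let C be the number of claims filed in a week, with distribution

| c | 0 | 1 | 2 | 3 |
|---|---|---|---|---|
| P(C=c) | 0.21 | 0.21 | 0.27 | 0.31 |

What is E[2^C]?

E[2^C] = Σ 2^c·P(C=c)
 = 1·0.21 + 2·0.21 + 4·0.27 + 8·0.31
 = 0.21 + 0.42 + 1.08 + 2.48
 = 4.19

4.19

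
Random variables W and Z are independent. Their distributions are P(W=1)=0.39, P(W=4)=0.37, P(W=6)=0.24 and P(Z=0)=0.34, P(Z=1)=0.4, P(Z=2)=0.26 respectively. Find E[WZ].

3.0452

E[WZ] = Σ_w Σ_z wz · P(W=w)P(Z=z)
 = 0·0.1326 + 1·0.156 + 2·0.1014 + 0·0.1258 + 4·0.148 + 8·0.0962 + 0·0.0816 + 6·0.096 + 12·0.0624
 = 0 + 0.156 + 0.2028 + 0 + 0.592 + 0.7696 + 0 + 0.576 + 0.7488
 = 3.0452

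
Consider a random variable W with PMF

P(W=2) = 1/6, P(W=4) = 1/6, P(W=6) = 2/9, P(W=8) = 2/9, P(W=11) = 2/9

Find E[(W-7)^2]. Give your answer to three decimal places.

E[(W-7)^2] = Σ (w-7)^2·P(W=w)
 = 25·1/6 + 9·1/6 + 1·2/9 + 1·2/9 + 16·2/9
 = 25/6 + 3/2 + 2/9 + 2/9 + 32/9
 = 29/3

9.667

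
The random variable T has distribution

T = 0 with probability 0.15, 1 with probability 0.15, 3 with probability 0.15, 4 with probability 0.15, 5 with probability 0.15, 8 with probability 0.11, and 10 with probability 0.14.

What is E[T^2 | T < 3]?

P(T < 3) = 0.15 + 0.15 = 0.3.
E[T^2 | T < 3] = [0·0.15 + 1·0.15] / 0.3
 = 0.15 / 0.3
 = 1/2

0.5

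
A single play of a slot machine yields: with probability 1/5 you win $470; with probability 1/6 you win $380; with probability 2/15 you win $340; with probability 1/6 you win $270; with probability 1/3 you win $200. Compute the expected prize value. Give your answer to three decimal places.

314.333

E[payout] = 470·1/5 + 380·1/6 + 340·2/15 + 270·1/6 + 200·1/3
 = 94 + 190/3 + 136/3 + 45 + 200/3
 = 943/3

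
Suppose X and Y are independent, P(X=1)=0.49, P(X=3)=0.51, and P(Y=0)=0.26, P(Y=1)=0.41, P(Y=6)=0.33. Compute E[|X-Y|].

E[|X-Y|] = Σ_x Σ_y |x-y| · P(X=x)P(Y=y)
 = 1·0.1274 + 0·0.2009 + 5·0.1617 + 3·0.1326 + 2·0.2091 + 3·0.1683
 = 0.1274 + 0 + 0.8085 + 0.3978 + 0.4182 + 0.5049
 = 2.2568

2.2568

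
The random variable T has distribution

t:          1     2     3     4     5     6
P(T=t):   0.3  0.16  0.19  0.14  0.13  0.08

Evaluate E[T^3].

49.2

E[T^3] = Σ t^3·P(T=t)
 = 1·0.3 + 8·0.16 + 27·0.19 + 64·0.14 + 125·0.13 + 216·0.08
 = 0.3 + 1.28 + 5.13 + 8.96 + 16.25 + 17.28
 = 49.2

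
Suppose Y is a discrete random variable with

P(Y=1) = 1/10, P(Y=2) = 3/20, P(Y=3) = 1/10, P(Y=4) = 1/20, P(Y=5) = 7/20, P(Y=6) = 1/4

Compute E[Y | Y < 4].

P(Y < 4) = 1/10 + 3/20 + 1/10 = 7/20.
E[Y | Y < 4] = [1·1/10 + 2·3/20 + 3·1/10] / (7/20)
 = 7/10 / (7/20)
 = 2

2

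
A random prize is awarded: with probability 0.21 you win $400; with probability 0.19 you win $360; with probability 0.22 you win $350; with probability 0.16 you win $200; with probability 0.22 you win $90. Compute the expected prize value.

281.2

E[payout] = 400·0.21 + 360·0.19 + 350·0.22 + 200·0.16 + 90·0.22
 = 84 + 68.4 + 77 + 32 + 19.8
 = 281.2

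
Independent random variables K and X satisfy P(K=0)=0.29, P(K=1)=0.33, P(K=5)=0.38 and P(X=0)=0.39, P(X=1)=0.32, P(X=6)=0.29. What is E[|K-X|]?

2.5422

E[|K-X|] = Σ_k Σ_x |k-x| · P(K=k)P(X=x)
 = 0·0.1131 + 1·0.0928 + 6·0.0841 + 1·0.1287 + 0·0.1056 + 5·0.0957 + 5·0.1482 + 4·0.1216 + 1·0.1102
 = 0 + 0.0928 + 0.5046 + 0.1287 + 0 + 0.4785 + 0.741 + 0.4864 + 0.1102
 = 2.5422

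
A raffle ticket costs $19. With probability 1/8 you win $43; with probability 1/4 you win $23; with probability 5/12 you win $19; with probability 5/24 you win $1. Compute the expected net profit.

0.25

E[payout] = 43·1/8 + 23·1/4 + 19·5/12 + 1·5/24
 = 43/8 + 23/4 + 95/12 + 5/24
 = 77/4
Net = 77/4 - 19 = 1/4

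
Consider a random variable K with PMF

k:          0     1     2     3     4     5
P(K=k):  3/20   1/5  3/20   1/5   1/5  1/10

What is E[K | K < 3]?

1

P(K < 3) = 3/20 + 1/5 + 3/20 = 1/2.
E[K | K < 3] = [0·3/20 + 1·1/5 + 2·3/20] / (1/2)
 = 1/2 / (1/2)
 = 1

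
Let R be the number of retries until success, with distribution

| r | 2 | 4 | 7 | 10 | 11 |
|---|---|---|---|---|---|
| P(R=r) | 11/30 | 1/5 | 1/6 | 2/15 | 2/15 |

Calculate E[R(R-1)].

E[R(R-1)] = Σ r(r-1)·P(R=r)
 = 2·11/30 + 12·1/5 + 42·1/6 + 90·2/15 + 110·2/15
 = 11/15 + 12/5 + 7 + 12 + 44/3
 = 184/5

36.8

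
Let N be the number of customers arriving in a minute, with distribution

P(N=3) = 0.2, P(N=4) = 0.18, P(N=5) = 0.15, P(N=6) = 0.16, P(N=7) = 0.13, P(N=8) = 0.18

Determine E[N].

E[N] = Σ n·P(N=n)
 = 3·0.2 + 4·0.18 + 5·0.15 + 6·0.16 + 7·0.13 + 8·0.18
 = 0.6 + 0.72 + 0.75 + 0.96 + 0.91 + 1.44
 = 5.38

5.38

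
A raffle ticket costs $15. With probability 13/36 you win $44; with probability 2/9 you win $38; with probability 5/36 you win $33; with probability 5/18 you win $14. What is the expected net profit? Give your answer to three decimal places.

17.806

E[payout] = 44·13/36 + 38·2/9 + 33·5/36 + 14·5/18
 = 143/9 + 76/9 + 55/12 + 35/9
 = 1181/36
Net = 1181/36 - 15 = 641/36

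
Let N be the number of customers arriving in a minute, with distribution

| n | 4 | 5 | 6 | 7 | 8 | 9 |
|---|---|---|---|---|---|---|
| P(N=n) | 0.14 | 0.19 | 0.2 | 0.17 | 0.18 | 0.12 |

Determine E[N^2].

43.76

E[N^2] = Σ n^2·P(N=n)
 = 16·0.14 + 25·0.19 + 36·0.2 + 49·0.17 + 64·0.18 + 81·0.12
 = 2.24 + 4.75 + 7.2 + 8.33 + 11.52 + 9.72
 = 43.76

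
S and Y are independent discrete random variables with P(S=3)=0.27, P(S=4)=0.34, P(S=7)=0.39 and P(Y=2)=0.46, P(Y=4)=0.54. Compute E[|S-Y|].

E[|S-Y|] = Σ_s Σ_y |s-y| · P(S=s)P(Y=y)
 = 1·0.1242 + 1·0.1458 + 2·0.1564 + 0·0.1836 + 5·0.1794 + 3·0.2106
 = 0.1242 + 0.1458 + 0.3128 + 0 + 0.897 + 0.6318
 = 2.1116

2.1116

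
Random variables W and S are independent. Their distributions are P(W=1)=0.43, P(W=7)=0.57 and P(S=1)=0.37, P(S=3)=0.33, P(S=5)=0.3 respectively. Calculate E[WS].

12.6412

E[WS] = Σ_w Σ_s ws · P(W=w)P(S=s)
 = 1·0.1591 + 3·0.1419 + 5·0.129 + 7·0.2109 + 21·0.1881 + 35·0.171
 = 0.1591 + 0.4257 + 0.645 + 1.4763 + 3.9501 + 5.985
 = 12.6412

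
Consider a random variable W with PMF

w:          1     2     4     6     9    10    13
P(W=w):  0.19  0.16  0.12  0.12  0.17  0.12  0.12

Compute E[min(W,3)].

2.46

E[min(W,3)] = Σ min(w,3)·P(W=w)
 = 1·0.19 + 2·0.16 + 3·0.12 + 3·0.12 + 3·0.17 + 3·0.12 + 3·0.12
 = 0.19 + 0.32 + 0.36 + 0.36 + 0.51 + 0.36 + 0.36
 = 2.46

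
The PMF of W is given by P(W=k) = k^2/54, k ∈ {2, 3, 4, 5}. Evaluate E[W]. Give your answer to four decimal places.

E[W] = Σ w·P(W=w)
 = 2·2/27 + 3·1/6 + 4·8/27 + 5·25/54
 = 4/27 + 1/2 + 32/27 + 125/54
 = 112/27

4.1481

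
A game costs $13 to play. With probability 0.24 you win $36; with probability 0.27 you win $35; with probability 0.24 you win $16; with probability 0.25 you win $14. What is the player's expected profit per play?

E[payout] = 36·0.24 + 35·0.27 + 16·0.24 + 14·0.25
 = 8.64 + 9.45 + 3.84 + 3.5
 = 25.43
Net = 25.43 - 13 = 12.43

12.43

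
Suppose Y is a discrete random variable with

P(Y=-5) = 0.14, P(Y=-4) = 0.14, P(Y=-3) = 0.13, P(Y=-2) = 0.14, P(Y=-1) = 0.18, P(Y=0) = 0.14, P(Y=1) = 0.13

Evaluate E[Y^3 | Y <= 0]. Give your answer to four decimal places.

-35.9425

P(Y <= 0) = 0.14 + 0.14 + 0.13 + 0.14 + 0.18 + 0.14 = 0.87.
E[Y^3 | Y <= 0] = [(-125)·0.14 + (-64)·0.14 + (-27)·0.13 + (-8)·0.14 + (-1)·0.18 + 0·0.14] / 0.87
 = -31.27 / 0.87
 = -3127/87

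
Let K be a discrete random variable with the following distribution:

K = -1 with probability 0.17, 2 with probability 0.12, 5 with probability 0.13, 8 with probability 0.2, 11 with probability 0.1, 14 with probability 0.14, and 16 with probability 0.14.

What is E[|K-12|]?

6.06

E[|K-12|] = Σ |k-12|·P(K=k)
 = 13·0.17 + 10·0.12 + 7·0.13 + 4·0.2 + 1·0.1 + 2·0.14 + 4·0.14
 = 2.21 + 1.2 + 0.91 + 0.8 + 0.1 + 0.28 + 0.56
 = 6.06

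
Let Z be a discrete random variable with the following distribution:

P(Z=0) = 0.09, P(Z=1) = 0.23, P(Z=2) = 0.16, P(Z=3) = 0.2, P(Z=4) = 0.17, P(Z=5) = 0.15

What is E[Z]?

E[Z] = Σ z·P(Z=z)
 = 0·0.09 + 1·0.23 + 2·0.16 + 3·0.2 + 4·0.17 + 5·0.15
 = 0 + 0.23 + 0.32 + 0.6 + 0.68 + 0.75
 = 2.58

2.58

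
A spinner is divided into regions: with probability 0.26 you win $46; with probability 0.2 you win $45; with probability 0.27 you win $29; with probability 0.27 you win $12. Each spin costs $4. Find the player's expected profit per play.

28.03

E[payout] = 46·0.26 + 45·0.2 + 29·0.27 + 12·0.27
 = 11.96 + 9 + 7.83 + 3.24
 = 32.03
Net = 32.03 - 4 = 28.03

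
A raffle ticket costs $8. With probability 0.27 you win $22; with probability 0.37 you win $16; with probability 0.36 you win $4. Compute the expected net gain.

E[payout] = 22·0.27 + 16·0.37 + 4·0.36
 = 5.94 + 5.92 + 1.44
 = 13.3
Net = 13.3 - 8 = 5.3

5.3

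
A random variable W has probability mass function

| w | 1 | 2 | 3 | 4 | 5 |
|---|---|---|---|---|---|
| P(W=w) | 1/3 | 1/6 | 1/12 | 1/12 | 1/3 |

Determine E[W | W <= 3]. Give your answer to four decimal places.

P(W <= 3) = 1/3 + 1/6 + 1/12 = 7/12.
E[W | W <= 3] = [1·1/3 + 2·1/6 + 3·1/12] / (7/12)
 = 11/12 / (7/12)
 = 11/7

1.5714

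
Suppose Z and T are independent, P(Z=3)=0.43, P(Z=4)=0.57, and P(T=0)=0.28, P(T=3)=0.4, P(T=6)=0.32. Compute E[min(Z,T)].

2.3424

E[min(Z,T)] = Σ_z Σ_t min(z,t) · P(Z=z)P(T=t)
 = 0·0.1204 + 3·0.172 + 3·0.1376 + 0·0.1596 + 3·0.228 + 4·0.1824
 = 0 + 0.516 + 0.4128 + 0 + 0.684 + 0.7296
 = 2.3424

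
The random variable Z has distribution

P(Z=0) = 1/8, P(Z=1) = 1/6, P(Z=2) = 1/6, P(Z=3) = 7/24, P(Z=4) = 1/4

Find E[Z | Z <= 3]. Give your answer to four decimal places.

P(Z <= 3) = 1/8 + 1/6 + 1/6 + 7/24 = 3/4.
E[Z | Z <= 3] = [0·1/8 + 1·1/6 + 2·1/6 + 3·7/24] / (3/4)
 = 11/8 / (3/4)
 = 11/6

1.8333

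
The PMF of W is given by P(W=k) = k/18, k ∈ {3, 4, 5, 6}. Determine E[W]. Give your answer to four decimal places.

4.7778

E[W] = Σ w·P(W=w)
 = 3·1/6 + 4·2/9 + 5·5/18 + 6·1/3
 = 1/2 + 8/9 + 25/18 + 2
 = 43/9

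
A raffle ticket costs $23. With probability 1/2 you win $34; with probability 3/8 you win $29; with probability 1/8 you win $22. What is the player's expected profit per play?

E[payout] = 34·1/2 + 29·3/8 + 22·1/8
 = 17 + 87/8 + 11/4
 = 245/8
Net = 245/8 - 23 = 61/8

7.625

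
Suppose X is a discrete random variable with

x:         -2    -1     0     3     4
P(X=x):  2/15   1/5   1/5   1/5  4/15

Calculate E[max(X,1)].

2.2

E[max(X,1)] = Σ max(x,1)·P(X=x)
 = 1·2/15 + 1·1/5 + 1·1/5 + 3·1/5 + 4·4/15
 = 2/15 + 1/5 + 1/5 + 3/5 + 16/15
 = 11/5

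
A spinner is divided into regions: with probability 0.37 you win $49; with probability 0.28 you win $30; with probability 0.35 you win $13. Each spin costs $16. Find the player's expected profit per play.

15.08

E[payout] = 49·0.37 + 30·0.28 + 13·0.35
 = 18.13 + 8.4 + 4.55
 = 31.08
Net = 31.08 - 16 = 15.08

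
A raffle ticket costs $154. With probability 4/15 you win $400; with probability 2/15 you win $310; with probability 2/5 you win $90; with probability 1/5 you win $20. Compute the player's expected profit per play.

34

E[payout] = 400·4/15 + 310·2/15 + 90·2/5 + 20·1/5
 = 320/3 + 124/3 + 36 + 4
 = 188
Net = 188 - 154 = 34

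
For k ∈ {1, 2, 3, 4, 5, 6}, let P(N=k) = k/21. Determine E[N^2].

21

E[N^2] = Σ n^2·P(N=n)
 = 1·1/21 + 4·2/21 + 9·1/7 + 16·4/21 + 25·5/21 + 36·2/7
 = 1/21 + 8/21 + 9/7 + 64/21 + 125/21 + 72/7
 = 21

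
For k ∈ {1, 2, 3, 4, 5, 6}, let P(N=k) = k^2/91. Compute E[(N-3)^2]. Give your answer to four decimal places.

4.9231

E[(N-3)^2] = Σ (n-3)^2·P(N=n)
 = 4·1/91 + 1·4/91 + 0·9/91 + 1·16/91 + 4·25/91 + 9·36/91
 = 4/91 + 4/91 + 0 + 16/91 + 100/91 + 324/91
 = 64/13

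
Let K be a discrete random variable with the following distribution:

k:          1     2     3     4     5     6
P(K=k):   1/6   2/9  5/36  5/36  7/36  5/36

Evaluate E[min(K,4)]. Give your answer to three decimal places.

E[min(K,4)] = Σ min(k,4)·P(K=k)
 = 1·1/6 + 2·2/9 + 3·5/36 + 4·5/36 + 4·7/36 + 4·5/36
 = 1/6 + 4/9 + 5/12 + 5/9 + 7/9 + 5/9
 = 35/12

2.917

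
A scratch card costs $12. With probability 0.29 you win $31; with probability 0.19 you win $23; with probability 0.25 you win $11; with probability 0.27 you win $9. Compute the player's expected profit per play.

E[payout] = 31·0.29 + 23·0.19 + 11·0.25 + 9·0.27
 = 8.99 + 4.37 + 2.75 + 2.43
 = 18.54
Net = 18.54 - 12 = 6.54

6.54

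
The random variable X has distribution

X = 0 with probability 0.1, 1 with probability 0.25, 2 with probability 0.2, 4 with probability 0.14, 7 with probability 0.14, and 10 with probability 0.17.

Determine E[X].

3.89

E[X] = Σ x·P(X=x)
 = 0·0.1 + 1·0.25 + 2·0.2 + 4·0.14 + 7·0.14 + 10·0.17
 = 0 + 0.25 + 0.4 + 0.56 + 0.98 + 1.7
 = 3.89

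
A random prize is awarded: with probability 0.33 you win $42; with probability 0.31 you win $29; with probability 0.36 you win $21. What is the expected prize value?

E[payout] = 42·0.33 + 29·0.31 + 21·0.36
 = 13.86 + 8.99 + 7.56
 = 30.41

30.41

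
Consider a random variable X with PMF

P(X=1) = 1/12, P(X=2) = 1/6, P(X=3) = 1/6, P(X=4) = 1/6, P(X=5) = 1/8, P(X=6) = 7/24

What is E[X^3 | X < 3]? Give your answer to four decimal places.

P(X < 3) = 1/12 + 1/6 = 1/4.
E[X^3 | X < 3] = [1·1/12 + 8·1/6] / (1/4)
 = 17/12 / (1/4)
 = 17/3

5.6667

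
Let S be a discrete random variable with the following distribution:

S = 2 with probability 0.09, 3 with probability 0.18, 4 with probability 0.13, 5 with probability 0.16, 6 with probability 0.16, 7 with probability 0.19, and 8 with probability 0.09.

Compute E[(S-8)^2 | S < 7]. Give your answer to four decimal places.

P(S < 7) = 0.09 + 0.18 + 0.13 + 0.16 + 0.16 = 0.72.
E[(S-8)^2 | S < 7] = [36·0.09 + 25·0.18 + 16·0.13 + 9·0.16 + 4·0.16] / 0.72
 = 11.9 / 0.72
 = 595/36

16.5278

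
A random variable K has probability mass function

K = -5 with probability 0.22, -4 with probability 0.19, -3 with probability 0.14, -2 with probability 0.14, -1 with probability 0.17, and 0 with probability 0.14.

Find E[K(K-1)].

13.26

E[K(K-1)] = Σ k(k-1)·P(K=k)
 = 30·0.22 + 20·0.19 + 12·0.14 + 6·0.14 + 2·0.17 + 0·0.14
 = 6.6 + 3.8 + 1.68 + 0.84 + 0.34 + 0
 = 13.26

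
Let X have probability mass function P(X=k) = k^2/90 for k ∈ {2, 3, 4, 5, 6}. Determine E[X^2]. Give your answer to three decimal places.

E[X^2] = Σ x^2·P(X=x)
 = 4·2/45 + 9·1/10 + 16·8/45 + 25·5/18 + 36·2/5
 = 8/45 + 9/10 + 128/45 + 125/18 + 72/5
 = 379/15

25.267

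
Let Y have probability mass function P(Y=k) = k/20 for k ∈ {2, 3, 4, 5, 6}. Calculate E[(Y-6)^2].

4

E[(Y-6)^2] = Σ (y-6)^2·P(Y=y)
 = 16·1/10 + 9·3/20 + 4·1/5 + 1·1/4 + 0·3/10
 = 8/5 + 27/20 + 4/5 + 1/4 + 0
 = 4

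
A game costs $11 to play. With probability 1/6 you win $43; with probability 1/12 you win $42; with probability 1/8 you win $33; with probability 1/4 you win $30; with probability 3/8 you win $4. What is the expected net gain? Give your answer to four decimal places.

12.7917

E[payout] = 43·1/6 + 42·1/12 + 33·1/8 + 30·1/4 + 4·3/8
 = 43/6 + 7/2 + 33/8 + 15/2 + 3/2
 = 571/24
Net = 571/24 - 11 = 307/24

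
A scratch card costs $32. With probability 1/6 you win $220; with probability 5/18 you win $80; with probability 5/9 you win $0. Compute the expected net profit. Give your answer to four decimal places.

26.8889

E[payout] = 220·1/6 + 80·5/18 + 0·5/9
 = 110/3 + 200/9 + 0
 = 530/9
Net = 530/9 - 32 = 242/9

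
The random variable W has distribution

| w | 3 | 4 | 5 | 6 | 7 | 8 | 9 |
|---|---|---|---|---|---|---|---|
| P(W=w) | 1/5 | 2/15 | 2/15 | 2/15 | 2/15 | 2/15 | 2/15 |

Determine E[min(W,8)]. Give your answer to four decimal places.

5.6667

E[min(W,8)] = Σ min(w,8)·P(W=w)
 = 3·1/5 + 4·2/15 + 5·2/15 + 6·2/15 + 7·2/15 + 8·2/15 + 8·2/15
 = 3/5 + 8/15 + 2/3 + 4/5 + 14/15 + 16/15 + 16/15
 = 17/3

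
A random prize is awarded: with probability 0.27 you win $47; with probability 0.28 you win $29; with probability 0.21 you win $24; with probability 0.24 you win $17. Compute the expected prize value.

29.93

E[payout] = 47·0.27 + 29·0.28 + 24·0.21 + 17·0.24
 = 12.69 + 8.12 + 5.04 + 4.08
 = 29.93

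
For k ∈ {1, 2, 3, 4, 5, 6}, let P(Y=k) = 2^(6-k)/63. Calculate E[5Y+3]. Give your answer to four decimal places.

12.5238

E[5Y+3] = Σ (5y+3)·P(Y=y)
 = 8·32/63 + 13·16/63 + 18·8/63 + 23·4/63 + 28·2/63 + 33·1/63
 = 256/63 + 208/63 + 16/7 + 92/63 + 8/9 + 11/21
 = 263/21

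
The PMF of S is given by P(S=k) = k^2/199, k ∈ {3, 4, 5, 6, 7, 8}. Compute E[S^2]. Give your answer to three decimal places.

43.995

E[S^2] = Σ s^2·P(S=s)
 = 9·9/199 + 16·16/199 + 25·25/199 + 36·36/199 + 49·49/199 + 64·64/199
 = 81/199 + 256/199 + 625/199 + 1296/199 + 2401/199 + 4096/199
 = 8755/199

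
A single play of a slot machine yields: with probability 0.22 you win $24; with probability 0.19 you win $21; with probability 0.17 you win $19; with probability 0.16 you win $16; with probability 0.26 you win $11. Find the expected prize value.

E[payout] = 24·0.22 + 21·0.19 + 19·0.17 + 16·0.16 + 11·0.26
 = 5.28 + 3.99 + 3.23 + 2.56 + 2.86
 = 17.92

17.92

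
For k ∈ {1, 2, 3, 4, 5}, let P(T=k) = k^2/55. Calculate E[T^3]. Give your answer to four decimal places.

80.4545

E[T^3] = Σ t^3·P(T=t)
 = 1·1/55 + 8·4/55 + 27·9/55 + 64·16/55 + 125·5/11
 = 1/55 + 32/55 + 243/55 + 1024/55 + 625/11
 = 885/11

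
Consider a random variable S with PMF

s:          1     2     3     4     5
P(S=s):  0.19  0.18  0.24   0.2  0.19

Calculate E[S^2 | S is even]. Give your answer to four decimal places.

10.3158

P(S is even) = 0.18 + 0.2 = 0.38.
E[S^2 | S is even] = [4·0.18 + 16·0.2] / 0.38
 = 3.92 / 0.38
 = 196/19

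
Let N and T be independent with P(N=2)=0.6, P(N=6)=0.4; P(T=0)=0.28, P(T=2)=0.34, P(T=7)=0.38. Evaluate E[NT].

E[NT] = Σ_n Σ_t nt · P(N=n)P(T=t)
 = 0·0.168 + 4·0.204 + 14·0.228 + 0·0.112 + 12·0.136 + 42·0.152
 = 0 + 0.816 + 3.192 + 0 + 1.632 + 6.384
 = 12.024

12.024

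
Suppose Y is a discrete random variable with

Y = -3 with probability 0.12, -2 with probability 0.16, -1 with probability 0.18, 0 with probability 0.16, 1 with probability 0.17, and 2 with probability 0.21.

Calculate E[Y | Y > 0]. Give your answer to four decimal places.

1.5526

P(Y > 0) = 0.17 + 0.21 = 0.38.
E[Y | Y > 0] = [1·0.17 + 2·0.21] / 0.38
 = 0.59 / 0.38
 = 59/38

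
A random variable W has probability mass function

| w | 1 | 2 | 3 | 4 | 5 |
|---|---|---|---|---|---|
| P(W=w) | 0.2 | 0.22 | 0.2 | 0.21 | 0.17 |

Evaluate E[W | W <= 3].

P(W <= 3) = 0.2 + 0.22 + 0.2 = 0.62.
E[W | W <= 3] = [1·0.2 + 2·0.22 + 3·0.2] / 0.62
 = 1.24 / 0.62
 = 2

2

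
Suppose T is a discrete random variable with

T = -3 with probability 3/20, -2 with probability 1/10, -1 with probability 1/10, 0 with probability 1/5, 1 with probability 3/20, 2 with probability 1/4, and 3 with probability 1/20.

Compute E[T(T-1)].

E[T(T-1)] = Σ t(t-1)·P(T=t)
 = 12·3/20 + 6·1/10 + 2·1/10 + 0·1/5 + 0·3/20 + 2·1/4 + 6·1/20
 = 9/5 + 3/5 + 1/5 + 0 + 0 + 1/2 + 3/10
 = 17/5

3.4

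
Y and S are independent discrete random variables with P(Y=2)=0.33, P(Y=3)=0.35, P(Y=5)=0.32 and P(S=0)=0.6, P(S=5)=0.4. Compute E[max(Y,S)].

E[max(Y,S)] = Σ_y Σ_s max(y,s) · P(Y=y)P(S=s)
 = 2·0.198 + 5·0.132 + 3·0.21 + 5·0.14 + 5·0.192 + 5·0.128
 = 0.396 + 0.66 + 0.63 + 0.7 + 0.96 + 0.64
 = 3.986

3.986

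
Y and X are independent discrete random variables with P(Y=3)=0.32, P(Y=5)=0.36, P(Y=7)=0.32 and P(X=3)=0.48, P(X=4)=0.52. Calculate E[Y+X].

8.52

E[Y+X] = Σ_y Σ_x (y+x) · P(Y=y)P(X=x)
 = 6·0.1536 + 7·0.1664 + 8·0.1728 + 9·0.1872 + 10·0.1536 + 11·0.1664
 = 0.9216 + 1.1648 + 1.3824 + 1.6848 + 1.536 + 1.8304
 = 8.52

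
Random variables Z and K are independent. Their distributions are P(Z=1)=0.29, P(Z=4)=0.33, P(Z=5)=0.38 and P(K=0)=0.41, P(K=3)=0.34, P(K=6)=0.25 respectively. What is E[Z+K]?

6.03

E[Z+K] = Σ_z Σ_k (z+k) · P(Z=z)P(K=k)
 = 1·0.1189 + 4·0.0986 + 7·0.0725 + 4·0.1353 + 7·0.1122 + 10·0.0825 + 5·0.1558 + 8·0.1292 + 11·0.095
 = 0.1189 + 0.3944 + 0.5075 + 0.5412 + 0.7854 + 0.825 + 0.779 + 1.0336 + 1.045
 = 6.03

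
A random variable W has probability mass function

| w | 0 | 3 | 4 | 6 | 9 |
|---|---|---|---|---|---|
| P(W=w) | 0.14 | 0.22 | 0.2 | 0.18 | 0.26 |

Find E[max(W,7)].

E[max(W,7)] = Σ max(w,7)·P(W=w)
 = 7·0.14 + 7·0.22 + 7·0.2 + 7·0.18 + 9·0.26
 = 0.98 + 1.54 + 1.4 + 1.26 + 2.34
 = 7.52

7.52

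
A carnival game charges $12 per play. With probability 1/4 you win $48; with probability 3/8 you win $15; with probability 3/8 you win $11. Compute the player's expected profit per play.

9.75

E[payout] = 48·1/4 + 15·3/8 + 11·3/8
 = 12 + 45/8 + 33/8
 = 87/4
Net = 87/4 - 12 = 39/4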